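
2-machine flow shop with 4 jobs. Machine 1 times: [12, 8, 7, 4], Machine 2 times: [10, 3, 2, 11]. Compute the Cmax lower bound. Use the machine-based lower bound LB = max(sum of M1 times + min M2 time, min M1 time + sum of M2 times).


LB1 = sum(M1 times) + min(M2 times) = 31 + 2 = 33
LB2 = min(M1 times) + sum(M2 times) = 4 + 26 = 30
Lower bound = max(LB1, LB2) = max(33, 30) = 33

33


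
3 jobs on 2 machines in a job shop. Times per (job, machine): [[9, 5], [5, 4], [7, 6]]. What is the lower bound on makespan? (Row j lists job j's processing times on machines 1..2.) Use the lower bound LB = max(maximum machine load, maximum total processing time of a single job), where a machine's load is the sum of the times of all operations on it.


Machine loads:
  Machine 1: 9 + 5 + 7 = 21
  Machine 2: 5 + 4 + 6 = 15
Max machine load = 21
Job totals:
  Job 1: 14
  Job 2: 9
  Job 3: 13
Max job total = 14
Lower bound = max(21, 14) = 21

21


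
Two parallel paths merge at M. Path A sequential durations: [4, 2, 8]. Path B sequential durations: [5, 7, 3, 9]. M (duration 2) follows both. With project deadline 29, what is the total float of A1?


Forward pass: ES(A1) = sum of predecessors on chain A = 0
EF = ES + duration = 0 + 4 = 4
Backward pass: LF(M) = deadline = 29; LS(M) = 29 - 2 = 27
LF(A1) = LS(M) - sum(successors on chain A) = 27 - 10 = 17
LS = LF - duration = 17 - 4 = 13
Total float = LS - ES = 13 - 0 = 13

13


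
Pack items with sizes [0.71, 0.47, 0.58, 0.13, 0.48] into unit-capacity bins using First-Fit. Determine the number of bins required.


Place items sequentially using First-Fit:
  Item 0.71 -> new Bin 1
  Item 0.47 -> new Bin 2
  Item 0.58 -> new Bin 3
  Item 0.13 -> Bin 1 (now 0.84)
  Item 0.48 -> Bin 2 (now 0.95)
Total bins used = 3

3


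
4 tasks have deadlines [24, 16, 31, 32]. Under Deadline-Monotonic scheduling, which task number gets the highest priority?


Sort tasks by relative deadline (ascending):
  Task 2: deadline = 16
  Task 1: deadline = 24
  Task 3: deadline = 31
  Task 4: deadline = 32
Priority order (highest first): [2, 1, 3, 4]
Highest priority task = 2

2


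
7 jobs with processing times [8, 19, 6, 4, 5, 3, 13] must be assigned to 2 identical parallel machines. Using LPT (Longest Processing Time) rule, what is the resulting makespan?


Sort jobs in decreasing order (LPT): [19, 13, 8, 6, 5, 4, 3]
Assign each job to the least loaded machine:
  Machine 1: jobs [19, 6, 4], load = 29
  Machine 2: jobs [13, 8, 5, 3], load = 29
Makespan = max load = 29

29


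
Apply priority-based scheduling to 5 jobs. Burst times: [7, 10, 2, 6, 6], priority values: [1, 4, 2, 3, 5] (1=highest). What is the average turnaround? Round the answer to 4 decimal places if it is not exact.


Sort by priority (ascending = highest first):
Order: [(1, 7), (2, 2), (3, 6), (4, 10), (5, 6)]
Completion times:
  Priority 1, burst=7, C=7
  Priority 2, burst=2, C=9
  Priority 3, burst=6, C=15
  Priority 4, burst=10, C=25
  Priority 5, burst=6, C=31
Average turnaround = 87/5 = 17.4

17.4


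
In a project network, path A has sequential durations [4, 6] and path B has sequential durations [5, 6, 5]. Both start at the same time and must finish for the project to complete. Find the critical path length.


Path A total = 4 + 6 = 10
Path B total = 5 + 6 + 5 = 16
Critical path = longest path = max(10, 16) = 16

16


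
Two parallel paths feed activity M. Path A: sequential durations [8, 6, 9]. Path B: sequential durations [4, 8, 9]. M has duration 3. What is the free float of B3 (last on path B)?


ES(B3) = sum of predecessors on chain B = 12
EF(B3) = ES + duration = 12 + 9 = 21
Successor of B3 is M. ES(M) = max(sum(A), sum(B)) = max(23, 21) = 23
Free float = ES(successor) - EF(current) = 23 - 21 = 2

2


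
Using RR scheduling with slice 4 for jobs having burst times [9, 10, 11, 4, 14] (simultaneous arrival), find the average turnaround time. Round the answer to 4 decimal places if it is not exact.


Time quantum = 4
Execution trace:
  J1 runs 4 units, time = 4
  J2 runs 4 units, time = 8
  J3 runs 4 units, time = 12
  J4 runs 4 units, time = 16
  J5 runs 4 units, time = 20
  J1 runs 4 units, time = 24
  J2 runs 4 units, time = 28
  J3 runs 4 units, time = 32
  J5 runs 4 units, time = 36
  J1 runs 1 units, time = 37
  J2 runs 2 units, time = 39
  J3 runs 3 units, time = 42
  J5 runs 4 units, time = 46
  J5 runs 2 units, time = 48
Finish times: [37, 39, 42, 16, 48]
Average turnaround = 182/5 = 36.4

36.4


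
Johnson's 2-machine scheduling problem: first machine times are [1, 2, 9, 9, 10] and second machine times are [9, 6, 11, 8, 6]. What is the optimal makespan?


Apply Johnson's rule:
  Group 1 (a <= b): [(1, 1, 9), (2, 2, 6), (3, 9, 11)]
  Group 2 (a > b): [(4, 9, 8), (5, 10, 6)]
Optimal job order: [1, 2, 3, 4, 5]
Schedule:
  Job 1: M1 done at 1, M2 done at 10
  Job 2: M1 done at 3, M2 done at 16
  Job 3: M1 done at 12, M2 done at 27
  Job 4: M1 done at 21, M2 done at 35
  Job 5: M1 done at 31, M2 done at 41
Makespan = 41

41


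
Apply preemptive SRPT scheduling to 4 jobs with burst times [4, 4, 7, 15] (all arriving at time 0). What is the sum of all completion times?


Since all jobs arrive at t=0, SRPT equals SPT ordering.
SPT order: [4, 4, 7, 15]
Completion times:
  Job 1: p=4, C=4
  Job 2: p=4, C=8
  Job 3: p=7, C=15
  Job 4: p=15, C=30
Total completion time = 4 + 8 + 15 + 30 = 57

57


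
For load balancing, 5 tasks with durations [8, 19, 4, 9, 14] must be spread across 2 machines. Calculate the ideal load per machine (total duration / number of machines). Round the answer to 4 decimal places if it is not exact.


Total processing time = 8 + 19 + 4 + 9 + 14 = 54
Number of machines = 2
Ideal balanced load = 54 / 2 = 27.0

27.0


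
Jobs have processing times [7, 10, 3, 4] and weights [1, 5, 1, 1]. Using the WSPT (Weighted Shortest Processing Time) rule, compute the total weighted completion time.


Compute p/w ratios and sort ascending (WSPT): [(10, 5), (3, 1), (4, 1), (7, 1)]
Compute weighted completion times:
  Job (p=10,w=5): C=10, w*C=5*10=50
  Job (p=3,w=1): C=13, w*C=1*13=13
  Job (p=4,w=1): C=17, w*C=1*17=17
  Job (p=7,w=1): C=24, w*C=1*24=24
Total weighted completion time = 104

104


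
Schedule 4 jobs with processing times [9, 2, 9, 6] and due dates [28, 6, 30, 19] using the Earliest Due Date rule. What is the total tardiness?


Sort by due date (EDD order): [(2, 6), (6, 19), (9, 28), (9, 30)]
Compute completion times and tardiness:
  Job 1: p=2, d=6, C=2, tardiness=max(0,2-6)=0
  Job 2: p=6, d=19, C=8, tardiness=max(0,8-19)=0
  Job 3: p=9, d=28, C=17, tardiness=max(0,17-28)=0
  Job 4: p=9, d=30, C=26, tardiness=max(0,26-30)=0
Total tardiness = 0

0


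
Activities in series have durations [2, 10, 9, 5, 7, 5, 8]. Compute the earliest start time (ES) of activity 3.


Activity 3 starts after activities 1 through 2 complete.
Predecessor durations: [2, 10]
ES = 2 + 10 = 12

12


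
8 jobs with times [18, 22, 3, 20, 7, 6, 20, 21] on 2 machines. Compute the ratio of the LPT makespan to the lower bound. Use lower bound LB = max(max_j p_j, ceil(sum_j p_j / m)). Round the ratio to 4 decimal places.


LPT order: [22, 21, 20, 20, 18, 7, 6, 3]
Machine loads after assignment: [58, 59]
LPT makespan = 59
Lower bound = max(max_job, ceil(total/2)) = max(22, 59) = 59
Ratio = 59 / 59 = 1.0

1.0


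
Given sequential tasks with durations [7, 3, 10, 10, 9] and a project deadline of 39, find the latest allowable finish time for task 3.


LF(activity 3) = deadline - sum of successor durations
Successors: activities 4 through 5 with durations [10, 9]
Sum of successor durations = 19
LF = 39 - 19 = 20

20


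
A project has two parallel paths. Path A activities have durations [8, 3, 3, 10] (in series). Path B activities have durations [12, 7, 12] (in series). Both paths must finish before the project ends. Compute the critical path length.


Path A total = 8 + 3 + 3 + 10 = 24
Path B total = 12 + 7 + 12 = 31
Critical path = longest path = max(24, 31) = 31

31


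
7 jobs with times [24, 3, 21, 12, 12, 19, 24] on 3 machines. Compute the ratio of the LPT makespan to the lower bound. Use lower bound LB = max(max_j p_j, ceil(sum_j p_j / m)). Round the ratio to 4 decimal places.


LPT order: [24, 24, 21, 19, 12, 12, 3]
Machine loads after assignment: [39, 36, 40]
LPT makespan = 40
Lower bound = max(max_job, ceil(total/3)) = max(24, 39) = 39
Ratio = 40 / 39 = 1.0256

1.0256


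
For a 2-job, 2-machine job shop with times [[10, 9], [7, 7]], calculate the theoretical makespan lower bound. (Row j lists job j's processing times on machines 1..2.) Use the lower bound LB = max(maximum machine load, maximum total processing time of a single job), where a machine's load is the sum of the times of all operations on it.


Machine loads:
  Machine 1: 10 + 7 = 17
  Machine 2: 9 + 7 = 16
Max machine load = 17
Job totals:
  Job 1: 19
  Job 2: 14
Max job total = 19
Lower bound = max(17, 19) = 19

19


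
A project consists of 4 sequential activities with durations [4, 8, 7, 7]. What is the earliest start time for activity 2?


Activity 2 starts after activities 1 through 1 complete.
Predecessor durations: [4]
ES = 4 = 4

4


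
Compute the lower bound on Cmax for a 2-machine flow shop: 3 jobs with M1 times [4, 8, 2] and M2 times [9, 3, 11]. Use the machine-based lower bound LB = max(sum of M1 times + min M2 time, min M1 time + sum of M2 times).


LB1 = sum(M1 times) + min(M2 times) = 14 + 3 = 17
LB2 = min(M1 times) + sum(M2 times) = 2 + 23 = 25
Lower bound = max(LB1, LB2) = max(17, 25) = 25

25


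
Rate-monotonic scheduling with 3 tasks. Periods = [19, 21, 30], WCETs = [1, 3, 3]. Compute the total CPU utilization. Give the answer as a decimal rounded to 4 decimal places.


Compute individual utilizations (exact fractions):
  Task 1: C/T = 1/19 (approx. 0.0526)
  Task 2: C/T = 3/21 = 1/7 (approx. 0.1429)
  Task 3: C/T = 3/30 = 1/10 (approx. 0.1)
Total utilization U = 1/19 + 1/7 + 1/10 = 393/1330
Rounded to 4 decimal places: U = 0.2955
RM (Liu & Layland) bound for 3 tasks = 0.779763; compare with U = 393/1330 (approx. 0.295489)
U <= bound, so schedulable by RM sufficient condition.

0.2955


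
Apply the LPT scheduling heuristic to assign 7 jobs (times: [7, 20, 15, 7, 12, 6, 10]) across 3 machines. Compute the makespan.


Sort jobs in decreasing order (LPT): [20, 15, 12, 10, 7, 7, 6]
Assign each job to the least loaded machine:
  Machine 1: jobs [20, 7], load = 27
  Machine 2: jobs [15, 7, 6], load = 28
  Machine 3: jobs [12, 10], load = 22
Makespan = max load = 28

28


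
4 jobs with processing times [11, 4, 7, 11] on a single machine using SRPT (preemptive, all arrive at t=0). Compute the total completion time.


Since all jobs arrive at t=0, SRPT equals SPT ordering.
SPT order: [4, 7, 11, 11]
Completion times:
  Job 1: p=4, C=4
  Job 2: p=7, C=11
  Job 3: p=11, C=22
  Job 4: p=11, C=33
Total completion time = 4 + 11 + 22 + 33 = 70

70


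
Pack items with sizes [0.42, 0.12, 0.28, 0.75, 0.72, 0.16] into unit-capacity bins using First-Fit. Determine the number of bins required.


Place items sequentially using First-Fit:
  Item 0.42 -> new Bin 1
  Item 0.12 -> Bin 1 (now 0.54)
  Item 0.28 -> Bin 1 (now 0.82)
  Item 0.75 -> new Bin 2
  Item 0.72 -> new Bin 3
  Item 0.16 -> Bin 1 (now 0.98)
Total bins used = 3

3


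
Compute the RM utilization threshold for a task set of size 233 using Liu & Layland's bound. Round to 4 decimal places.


Compute 2^(1/233) = 1.0029793100
Subtract 1: 1.0029793100 - 1 = 0.0029793100
Multiply by n: 233 * 0.0029793100 = 0.6941792300
Round to 4 dp: 0.6942

0.6942


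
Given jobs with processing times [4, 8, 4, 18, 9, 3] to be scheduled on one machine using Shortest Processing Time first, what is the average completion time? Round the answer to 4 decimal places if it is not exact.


Sort jobs by processing time (SPT order): [3, 4, 4, 8, 9, 18]
Compute completion times sequentially:
  Job 1: processing = 3, completes at 3
  Job 2: processing = 4, completes at 7
  Job 3: processing = 4, completes at 11
  Job 4: processing = 8, completes at 19
  Job 5: processing = 9, completes at 28
  Job 6: processing = 18, completes at 46
Sum of completion times = 114
Average completion time = 114/6 = 19.0

19.0


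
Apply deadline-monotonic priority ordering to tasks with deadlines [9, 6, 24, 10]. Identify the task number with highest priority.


Sort tasks by relative deadline (ascending):
  Task 2: deadline = 6
  Task 1: deadline = 9
  Task 4: deadline = 10
  Task 3: deadline = 24
Priority order (highest first): [2, 1, 4, 3]
Highest priority task = 2

2


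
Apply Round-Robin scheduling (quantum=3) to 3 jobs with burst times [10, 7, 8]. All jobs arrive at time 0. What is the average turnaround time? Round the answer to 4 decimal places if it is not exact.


Time quantum = 3
Execution trace:
  J1 runs 3 units, time = 3
  J2 runs 3 units, time = 6
  J3 runs 3 units, time = 9
  J1 runs 3 units, time = 12
  J2 runs 3 units, time = 15
  J3 runs 3 units, time = 18
  J1 runs 3 units, time = 21
  J2 runs 1 units, time = 22
  J3 runs 2 units, time = 24
  J1 runs 1 units, time = 25
Finish times: [25, 22, 24]
Average turnaround = 71/3 = 23.6667

23.6667


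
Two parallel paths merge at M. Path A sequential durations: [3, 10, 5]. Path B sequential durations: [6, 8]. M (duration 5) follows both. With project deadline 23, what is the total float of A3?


Forward pass: ES(A3) = sum of predecessors on chain A = 13
EF = ES + duration = 13 + 5 = 18
Backward pass: LF(M) = deadline = 23; LS(M) = 23 - 5 = 18
LF(A3) = LS(M) - sum(successors on chain A) = 18 - 0 = 18
LS = LF - duration = 18 - 5 = 13
Total float = LS - ES = 13 - 13 = 0

0


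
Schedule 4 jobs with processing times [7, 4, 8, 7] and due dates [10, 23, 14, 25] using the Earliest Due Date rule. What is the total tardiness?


Sort by due date (EDD order): [(7, 10), (8, 14), (4, 23), (7, 25)]
Compute completion times and tardiness:
  Job 1: p=7, d=10, C=7, tardiness=max(0,7-10)=0
  Job 2: p=8, d=14, C=15, tardiness=max(0,15-14)=1
  Job 3: p=4, d=23, C=19, tardiness=max(0,19-23)=0
  Job 4: p=7, d=25, C=26, tardiness=max(0,26-25)=1
Total tardiness = 2

2


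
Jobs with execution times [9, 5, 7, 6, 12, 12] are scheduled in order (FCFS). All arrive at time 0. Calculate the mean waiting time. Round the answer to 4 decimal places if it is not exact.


FCFS order (as given): [9, 5, 7, 6, 12, 12]
Waiting times:
  Job 1: wait = 0
  Job 2: wait = 9
  Job 3: wait = 14
  Job 4: wait = 21
  Job 5: wait = 27
  Job 6: wait = 39
Sum of waiting times = 110
Average waiting time = 110/6 = 18.3333

18.3333


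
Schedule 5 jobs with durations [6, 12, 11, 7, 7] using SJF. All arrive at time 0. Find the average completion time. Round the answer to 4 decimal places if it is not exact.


SJF order (ascending): [6, 7, 7, 11, 12]
Completion times:
  Job 1: burst=6, C=6
  Job 2: burst=7, C=13
  Job 3: burst=7, C=20
  Job 4: burst=11, C=31
  Job 5: burst=12, C=43
Average completion = 113/5 = 22.6

22.6


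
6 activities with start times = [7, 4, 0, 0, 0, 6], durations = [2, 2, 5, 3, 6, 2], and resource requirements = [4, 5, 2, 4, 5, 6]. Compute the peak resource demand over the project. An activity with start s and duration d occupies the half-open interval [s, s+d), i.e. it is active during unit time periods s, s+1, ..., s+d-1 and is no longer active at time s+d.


Each activity i is active on [start_i, start_i + duration_i).
Compute total resource usage per time slot:
  t=0: active resources = [2, 4, 5], total = 11
  t=1: active resources = [2, 4, 5], total = 11
  t=2: active resources = [2, 4, 5], total = 11
  t=3: active resources = [2, 5], total = 7
  t=4: active resources = [5, 2, 5], total = 12
  t=5: active resources = [5, 5], total = 10
  t=6: active resources = [6], total = 6
  t=7: active resources = [4, 6], total = 10
  t=8: active resources = [4], total = 4
Peak resource demand = 12

12


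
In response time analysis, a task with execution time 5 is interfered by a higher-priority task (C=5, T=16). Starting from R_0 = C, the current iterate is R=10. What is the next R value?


R_next = C + ceil(R_prev / T_hp) * C_hp
ceil(10 / 16) = ceil(0.625) = 1
Interference = 1 * 5 = 5
R_next = 5 + 5 = 10
R_next = R_prev, so the iteration has converged (response time = 10).

10


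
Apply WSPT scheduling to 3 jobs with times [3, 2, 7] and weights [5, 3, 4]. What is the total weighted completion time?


Compute p/w ratios and sort ascending (WSPT): [(3, 5), (2, 3), (7, 4)]
Compute weighted completion times:
  Job (p=3,w=5): C=3, w*C=5*3=15
  Job (p=2,w=3): C=5, w*C=3*5=15
  Job (p=7,w=4): C=12, w*C=4*12=48
Total weighted completion time = 78

78


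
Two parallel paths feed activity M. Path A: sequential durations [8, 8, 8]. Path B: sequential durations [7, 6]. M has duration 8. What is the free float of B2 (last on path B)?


ES(B2) = sum of predecessors on chain B = 7
EF(B2) = ES + duration = 7 + 6 = 13
Successor of B2 is M. ES(M) = max(sum(A), sum(B)) = max(24, 13) = 24
Free float = ES(successor) - EF(current) = 24 - 13 = 11

11


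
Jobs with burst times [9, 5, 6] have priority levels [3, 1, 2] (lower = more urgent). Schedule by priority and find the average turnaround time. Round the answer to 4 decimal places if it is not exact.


Sort by priority (ascending = highest first):
Order: [(1, 5), (2, 6), (3, 9)]
Completion times:
  Priority 1, burst=5, C=5
  Priority 2, burst=6, C=11
  Priority 3, burst=9, C=20
Average turnaround = 36/3 = 12.0

12.0


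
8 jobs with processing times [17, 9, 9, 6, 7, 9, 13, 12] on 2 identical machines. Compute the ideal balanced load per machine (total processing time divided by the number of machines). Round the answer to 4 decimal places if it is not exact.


Total processing time = 17 + 9 + 9 + 6 + 7 + 9 + 13 + 12 = 82
Number of machines = 2
Ideal balanced load = 82 / 2 = 41.0

41.0


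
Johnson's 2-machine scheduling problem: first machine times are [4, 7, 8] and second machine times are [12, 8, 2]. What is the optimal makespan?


Apply Johnson's rule:
  Group 1 (a <= b): [(1, 4, 12), (2, 7, 8)]
  Group 2 (a > b): [(3, 8, 2)]
Optimal job order: [1, 2, 3]
Schedule:
  Job 1: M1 done at 4, M2 done at 16
  Job 2: M1 done at 11, M2 done at 24
  Job 3: M1 done at 19, M2 done at 26
Makespan = 26

26


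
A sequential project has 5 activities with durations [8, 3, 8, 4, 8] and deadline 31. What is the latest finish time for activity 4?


LF(activity 4) = deadline - sum of successor durations
Successors: activities 5 through 5 with durations [8]
Sum of successor durations = 8
LF = 31 - 8 = 23

23


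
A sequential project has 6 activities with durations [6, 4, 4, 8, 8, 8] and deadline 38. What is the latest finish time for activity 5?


LF(activity 5) = deadline - sum of successor durations
Successors: activities 6 through 6 with durations [8]
Sum of successor durations = 8
LF = 38 - 8 = 30

30


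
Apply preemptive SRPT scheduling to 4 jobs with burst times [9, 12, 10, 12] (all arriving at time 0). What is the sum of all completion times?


Since all jobs arrive at t=0, SRPT equals SPT ordering.
SPT order: [9, 10, 12, 12]
Completion times:
  Job 1: p=9, C=9
  Job 2: p=10, C=19
  Job 3: p=12, C=31
  Job 4: p=12, C=43
Total completion time = 9 + 19 + 31 + 43 = 102

102


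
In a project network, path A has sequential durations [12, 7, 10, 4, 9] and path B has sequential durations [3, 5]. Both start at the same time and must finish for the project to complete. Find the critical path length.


Path A total = 12 + 7 + 10 + 4 + 9 = 42
Path B total = 3 + 5 = 8
Critical path = longest path = max(42, 8) = 42

42


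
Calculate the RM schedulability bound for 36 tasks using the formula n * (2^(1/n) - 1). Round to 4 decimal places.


Compute 2^(1/36) = 1.0194406437
Subtract 1: 1.0194406437 - 1 = 0.0194406437
Multiply by n: 36 * 0.0194406437 = 0.6998631732
Round to 4 dp: 0.6999

0.6999


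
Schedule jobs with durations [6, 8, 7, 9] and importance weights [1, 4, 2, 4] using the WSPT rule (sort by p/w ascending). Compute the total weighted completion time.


Compute p/w ratios and sort ascending (WSPT): [(8, 4), (9, 4), (7, 2), (6, 1)]
Compute weighted completion times:
  Job (p=8,w=4): C=8, w*C=4*8=32
  Job (p=9,w=4): C=17, w*C=4*17=68
  Job (p=7,w=2): C=24, w*C=2*24=48
  Job (p=6,w=1): C=30, w*C=1*30=30
Total weighted completion time = 178

178


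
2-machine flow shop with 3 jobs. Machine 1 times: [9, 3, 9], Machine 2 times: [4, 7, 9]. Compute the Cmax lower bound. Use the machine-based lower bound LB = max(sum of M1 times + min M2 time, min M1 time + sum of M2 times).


LB1 = sum(M1 times) + min(M2 times) = 21 + 4 = 25
LB2 = min(M1 times) + sum(M2 times) = 3 + 20 = 23
Lower bound = max(LB1, LB2) = max(25, 23) = 25

25


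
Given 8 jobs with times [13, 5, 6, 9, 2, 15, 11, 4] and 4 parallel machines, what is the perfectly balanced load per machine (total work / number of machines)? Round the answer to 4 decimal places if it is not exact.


Total processing time = 13 + 5 + 6 + 9 + 2 + 15 + 11 + 4 = 65
Number of machines = 4
Ideal balanced load = 65 / 4 = 16.25

16.25


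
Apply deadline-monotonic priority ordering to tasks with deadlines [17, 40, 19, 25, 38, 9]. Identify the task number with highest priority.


Sort tasks by relative deadline (ascending):
  Task 6: deadline = 9
  Task 1: deadline = 17
  Task 3: deadline = 19
  Task 4: deadline = 25
  Task 5: deadline = 38
  Task 2: deadline = 40
Priority order (highest first): [6, 1, 3, 4, 5, 2]
Highest priority task = 6

6


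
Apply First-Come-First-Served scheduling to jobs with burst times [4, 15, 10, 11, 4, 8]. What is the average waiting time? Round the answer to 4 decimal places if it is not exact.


FCFS order (as given): [4, 15, 10, 11, 4, 8]
Waiting times:
  Job 1: wait = 0
  Job 2: wait = 4
  Job 3: wait = 19
  Job 4: wait = 29
  Job 5: wait = 40
  Job 6: wait = 44
Sum of waiting times = 136
Average waiting time = 136/6 = 22.6667

22.6667


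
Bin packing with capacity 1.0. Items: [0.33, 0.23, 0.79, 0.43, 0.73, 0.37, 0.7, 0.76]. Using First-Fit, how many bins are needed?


Place items sequentially using First-Fit:
  Item 0.33 -> new Bin 1
  Item 0.23 -> Bin 1 (now 0.56)
  Item 0.79 -> new Bin 2
  Item 0.43 -> Bin 1 (now 0.99)
  Item 0.73 -> new Bin 3
  Item 0.37 -> new Bin 4
  Item 0.7 -> new Bin 5
  Item 0.76 -> new Bin 6
Total bins used = 6

6


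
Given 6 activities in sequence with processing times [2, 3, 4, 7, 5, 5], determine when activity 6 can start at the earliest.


Activity 6 starts after activities 1 through 5 complete.
Predecessor durations: [2, 3, 4, 7, 5]
ES = 2 + 3 + 4 + 7 + 5 = 21

21


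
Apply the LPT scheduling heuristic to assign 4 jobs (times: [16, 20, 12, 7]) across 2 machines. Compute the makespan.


Sort jobs in decreasing order (LPT): [20, 16, 12, 7]
Assign each job to the least loaded machine:
  Machine 1: jobs [20, 7], load = 27
  Machine 2: jobs [16, 12], load = 28
Makespan = max load = 28

28


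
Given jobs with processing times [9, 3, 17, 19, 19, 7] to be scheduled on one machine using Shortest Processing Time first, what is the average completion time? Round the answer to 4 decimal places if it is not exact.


Sort jobs by processing time (SPT order): [3, 7, 9, 17, 19, 19]
Compute completion times sequentially:
  Job 1: processing = 3, completes at 3
  Job 2: processing = 7, completes at 10
  Job 3: processing = 9, completes at 19
  Job 4: processing = 17, completes at 36
  Job 5: processing = 19, completes at 55
  Job 6: processing = 19, completes at 74
Sum of completion times = 197
Average completion time = 197/6 = 32.8333

32.8333


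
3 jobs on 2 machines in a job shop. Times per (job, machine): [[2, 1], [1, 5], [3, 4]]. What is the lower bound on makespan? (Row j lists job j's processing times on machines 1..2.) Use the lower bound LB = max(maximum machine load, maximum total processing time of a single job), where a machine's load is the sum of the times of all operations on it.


Machine loads:
  Machine 1: 2 + 1 + 3 = 6
  Machine 2: 1 + 5 + 4 = 10
Max machine load = 10
Job totals:
  Job 1: 3
  Job 2: 6
  Job 3: 7
Max job total = 7
Lower bound = max(10, 7) = 10

10


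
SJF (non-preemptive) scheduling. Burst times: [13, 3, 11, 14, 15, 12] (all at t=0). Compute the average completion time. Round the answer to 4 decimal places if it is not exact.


SJF order (ascending): [3, 11, 12, 13, 14, 15]
Completion times:
  Job 1: burst=3, C=3
  Job 2: burst=11, C=14
  Job 3: burst=12, C=26
  Job 4: burst=13, C=39
  Job 5: burst=14, C=53
  Job 6: burst=15, C=68
Average completion = 203/6 = 33.8333

33.8333


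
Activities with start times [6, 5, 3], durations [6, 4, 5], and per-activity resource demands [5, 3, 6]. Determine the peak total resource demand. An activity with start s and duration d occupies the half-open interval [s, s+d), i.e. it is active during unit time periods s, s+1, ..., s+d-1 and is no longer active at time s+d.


Each activity i is active on [start_i, start_i + duration_i).
Compute total resource usage per time slot:
  t=0: active resources = [], total = 0
  t=1: active resources = [], total = 0
  t=2: active resources = [], total = 0
  t=3: active resources = [6], total = 6
  t=4: active resources = [6], total = 6
  t=5: active resources = [3, 6], total = 9
  t=6: active resources = [5, 3, 6], total = 14
  t=7: active resources = [5, 3, 6], total = 14
  t=8: active resources = [5, 3], total = 8
  t=9: active resources = [5], total = 5
  t=10: active resources = [5], total = 5
  t=11: active resources = [5], total = 5
Peak resource demand = 14

14


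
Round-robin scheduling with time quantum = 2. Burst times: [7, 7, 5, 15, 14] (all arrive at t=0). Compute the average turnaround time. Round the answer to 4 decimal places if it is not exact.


Time quantum = 2
Execution trace:
  J1 runs 2 units, time = 2
  J2 runs 2 units, time = 4
  J3 runs 2 units, time = 6
  J4 runs 2 units, time = 8
  J5 runs 2 units, time = 10
  J1 runs 2 units, time = 12
  J2 runs 2 units, time = 14
  J3 runs 2 units, time = 16
  J4 runs 2 units, time = 18
  J5 runs 2 units, time = 20
  J1 runs 2 units, time = 22
  J2 runs 2 units, time = 24
  J3 runs 1 units, time = 25
  J4 runs 2 units, time = 27
  J5 runs 2 units, time = 29
  J1 runs 1 units, time = 30
  J2 runs 1 units, time = 31
  J4 runs 2 units, time = 33
  J5 runs 2 units, time = 35
  J4 runs 2 units, time = 37
  J5 runs 2 units, time = 39
  J4 runs 2 units, time = 41
  J5 runs 2 units, time = 43
  J4 runs 2 units, time = 45
  J5 runs 2 units, time = 47
  J4 runs 1 units, time = 48
Finish times: [30, 31, 25, 48, 47]
Average turnaround = 181/5 = 36.2

36.2


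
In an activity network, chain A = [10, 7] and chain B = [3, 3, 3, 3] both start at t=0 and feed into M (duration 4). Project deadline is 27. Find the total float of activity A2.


Forward pass: ES(A2) = sum of predecessors on chain A = 10
EF = ES + duration = 10 + 7 = 17
Backward pass: LF(M) = deadline = 27; LS(M) = 27 - 4 = 23
LF(A2) = LS(M) - sum(successors on chain A) = 23 - 0 = 23
LS = LF - duration = 23 - 7 = 16
Total float = LS - ES = 16 - 10 = 6

6


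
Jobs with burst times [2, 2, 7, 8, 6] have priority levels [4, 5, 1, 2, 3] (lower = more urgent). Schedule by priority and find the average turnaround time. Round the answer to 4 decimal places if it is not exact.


Sort by priority (ascending = highest first):
Order: [(1, 7), (2, 8), (3, 6), (4, 2), (5, 2)]
Completion times:
  Priority 1, burst=7, C=7
  Priority 2, burst=8, C=15
  Priority 3, burst=6, C=21
  Priority 4, burst=2, C=23
  Priority 5, burst=2, C=25
Average turnaround = 91/5 = 18.2

18.2


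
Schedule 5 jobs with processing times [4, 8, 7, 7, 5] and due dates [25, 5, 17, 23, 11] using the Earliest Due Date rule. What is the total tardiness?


Sort by due date (EDD order): [(8, 5), (5, 11), (7, 17), (7, 23), (4, 25)]
Compute completion times and tardiness:
  Job 1: p=8, d=5, C=8, tardiness=max(0,8-5)=3
  Job 2: p=5, d=11, C=13, tardiness=max(0,13-11)=2
  Job 3: p=7, d=17, C=20, tardiness=max(0,20-17)=3
  Job 4: p=7, d=23, C=27, tardiness=max(0,27-23)=4
  Job 5: p=4, d=25, C=31, tardiness=max(0,31-25)=6
Total tardiness = 18

18


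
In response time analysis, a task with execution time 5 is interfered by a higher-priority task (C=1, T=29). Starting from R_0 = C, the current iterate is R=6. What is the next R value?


R_next = C + ceil(R_prev / T_hp) * C_hp
ceil(6 / 29) = ceil(0.2069) = 1
Interference = 1 * 1 = 1
R_next = 5 + 1 = 6
R_next = R_prev, so the iteration has converged (response time = 6).

6


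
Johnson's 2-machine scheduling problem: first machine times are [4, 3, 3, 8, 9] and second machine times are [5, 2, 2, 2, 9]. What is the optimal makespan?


Apply Johnson's rule:
  Group 1 (a <= b): [(1, 4, 5), (5, 9, 9)]
  Group 2 (a > b): [(2, 3, 2), (3, 3, 2), (4, 8, 2)]
Optimal job order: [1, 5, 2, 3, 4]
Schedule:
  Job 1: M1 done at 4, M2 done at 9
  Job 5: M1 done at 13, M2 done at 22
  Job 2: M1 done at 16, M2 done at 24
  Job 3: M1 done at 19, M2 done at 26
  Job 4: M1 done at 27, M2 done at 29
Makespan = 29

29


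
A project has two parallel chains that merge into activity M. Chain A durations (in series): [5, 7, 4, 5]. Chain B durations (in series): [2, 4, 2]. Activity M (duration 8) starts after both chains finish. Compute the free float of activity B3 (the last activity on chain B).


ES(B3) = sum of predecessors on chain B = 6
EF(B3) = ES + duration = 6 + 2 = 8
Successor of B3 is M. ES(M) = max(sum(A), sum(B)) = max(21, 8) = 21
Free float = ES(successor) - EF(current) = 21 - 8 = 13

13


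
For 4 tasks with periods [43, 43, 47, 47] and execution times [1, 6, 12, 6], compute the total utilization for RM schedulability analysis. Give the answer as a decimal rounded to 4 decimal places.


Compute individual utilizations (exact fractions):
  Task 1: C/T = 1/43 (approx. 0.0233)
  Task 2: C/T = 6/43 (approx. 0.1395)
  Task 3: C/T = 12/47 (approx. 0.2553)
  Task 4: C/T = 6/47 (approx. 0.1277)
Total utilization U = 1/43 + 6/43 + 12/47 + 6/47 = 1103/2021
Rounded to 4 decimal places: U = 0.5458
RM (Liu & Layland) bound for 4 tasks = 0.756828; compare with U = 1103/2021 (approx. 0.545769)
U <= bound, so schedulable by RM sufficient condition.

0.5458


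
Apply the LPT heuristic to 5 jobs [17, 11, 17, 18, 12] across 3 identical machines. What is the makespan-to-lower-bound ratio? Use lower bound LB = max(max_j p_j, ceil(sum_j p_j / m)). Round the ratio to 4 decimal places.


LPT order: [18, 17, 17, 12, 11]
Machine loads after assignment: [18, 29, 28]
LPT makespan = 29
Lower bound = max(max_job, ceil(total/3)) = max(18, 25) = 25
Ratio = 29 / 25 = 1.16

1.16


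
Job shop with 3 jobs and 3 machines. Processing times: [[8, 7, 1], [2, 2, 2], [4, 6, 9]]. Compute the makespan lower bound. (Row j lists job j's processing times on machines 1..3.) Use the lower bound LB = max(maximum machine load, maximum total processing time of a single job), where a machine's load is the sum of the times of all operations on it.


Machine loads:
  Machine 1: 8 + 2 + 4 = 14
  Machine 2: 7 + 2 + 6 = 15
  Machine 3: 1 + 2 + 9 = 12
Max machine load = 15
Job totals:
  Job 1: 16
  Job 2: 6
  Job 3: 19
Max job total = 19
Lower bound = max(15, 19) = 19

19


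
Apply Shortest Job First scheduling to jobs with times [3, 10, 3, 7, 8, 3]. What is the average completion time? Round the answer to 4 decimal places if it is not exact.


SJF order (ascending): [3, 3, 3, 7, 8, 10]
Completion times:
  Job 1: burst=3, C=3
  Job 2: burst=3, C=6
  Job 3: burst=3, C=9
  Job 4: burst=7, C=16
  Job 5: burst=8, C=24
  Job 6: burst=10, C=34
Average completion = 92/6 = 15.3333

15.3333


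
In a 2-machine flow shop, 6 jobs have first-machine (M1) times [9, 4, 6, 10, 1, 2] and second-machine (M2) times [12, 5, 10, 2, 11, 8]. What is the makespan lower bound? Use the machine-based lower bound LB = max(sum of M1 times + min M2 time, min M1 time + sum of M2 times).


LB1 = sum(M1 times) + min(M2 times) = 32 + 2 = 34
LB2 = min(M1 times) + sum(M2 times) = 1 + 48 = 49
Lower bound = max(LB1, LB2) = max(34, 49) = 49

49


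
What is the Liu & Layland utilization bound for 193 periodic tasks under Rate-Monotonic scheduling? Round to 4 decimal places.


Compute 2^(1/193) = 1.0035978931
Subtract 1: 1.0035978931 - 1 = 0.0035978931
Multiply by n: 193 * 0.0035978931 = 0.6943933683
Round to 4 dp: 0.6944

0.6944


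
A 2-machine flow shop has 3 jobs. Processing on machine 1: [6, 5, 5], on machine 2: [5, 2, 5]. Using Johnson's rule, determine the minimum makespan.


Apply Johnson's rule:
  Group 1 (a <= b): [(3, 5, 5)]
  Group 2 (a > b): [(1, 6, 5), (2, 5, 2)]
Optimal job order: [3, 1, 2]
Schedule:
  Job 3: M1 done at 5, M2 done at 10
  Job 1: M1 done at 11, M2 done at 16
  Job 2: M1 done at 16, M2 done at 18
Makespan = 18

18


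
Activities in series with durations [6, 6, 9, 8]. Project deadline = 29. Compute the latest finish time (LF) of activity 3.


LF(activity 3) = deadline - sum of successor durations
Successors: activities 4 through 4 with durations [8]
Sum of successor durations = 8
LF = 29 - 8 = 21

21


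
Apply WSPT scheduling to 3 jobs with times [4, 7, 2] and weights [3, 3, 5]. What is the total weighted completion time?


Compute p/w ratios and sort ascending (WSPT): [(2, 5), (4, 3), (7, 3)]
Compute weighted completion times:
  Job (p=2,w=5): C=2, w*C=5*2=10
  Job (p=4,w=3): C=6, w*C=3*6=18
  Job (p=7,w=3): C=13, w*C=3*13=39
Total weighted completion time = 67

67


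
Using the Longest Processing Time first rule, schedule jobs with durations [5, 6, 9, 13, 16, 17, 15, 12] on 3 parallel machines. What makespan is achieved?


Sort jobs in decreasing order (LPT): [17, 16, 15, 13, 12, 9, 6, 5]
Assign each job to the least loaded machine:
  Machine 1: jobs [17, 9, 6], load = 32
  Machine 2: jobs [16, 12, 5], load = 33
  Machine 3: jobs [15, 13], load = 28
Makespan = max load = 33

33


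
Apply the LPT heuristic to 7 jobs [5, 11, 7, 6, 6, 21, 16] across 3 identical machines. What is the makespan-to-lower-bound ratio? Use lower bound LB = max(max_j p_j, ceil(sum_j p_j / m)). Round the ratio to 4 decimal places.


LPT order: [21, 16, 11, 7, 6, 6, 5]
Machine loads after assignment: [26, 22, 24]
LPT makespan = 26
Lower bound = max(max_job, ceil(total/3)) = max(21, 24) = 24
Ratio = 26 / 24 = 1.0833

1.0833


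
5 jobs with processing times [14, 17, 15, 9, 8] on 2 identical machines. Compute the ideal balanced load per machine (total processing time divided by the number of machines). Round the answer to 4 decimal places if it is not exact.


Total processing time = 14 + 17 + 15 + 9 + 8 = 63
Number of machines = 2
Ideal balanced load = 63 / 2 = 31.5

31.5


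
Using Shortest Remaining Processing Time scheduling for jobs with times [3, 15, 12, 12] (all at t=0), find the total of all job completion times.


Since all jobs arrive at t=0, SRPT equals SPT ordering.
SPT order: [3, 12, 12, 15]
Completion times:
  Job 1: p=3, C=3
  Job 2: p=12, C=15
  Job 3: p=12, C=27
  Job 4: p=15, C=42
Total completion time = 3 + 15 + 27 + 42 = 87

87


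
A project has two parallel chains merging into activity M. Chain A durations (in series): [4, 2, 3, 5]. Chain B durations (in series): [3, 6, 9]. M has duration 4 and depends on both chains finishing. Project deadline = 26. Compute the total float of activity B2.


Forward pass: ES(B2) = sum of predecessors on chain B = 3
EF = ES + duration = 3 + 6 = 9
Backward pass: LF(M) = deadline = 26; LS(M) = 26 - 4 = 22
LF(B2) = LS(M) - sum(successors on chain B) = 22 - 9 = 13
LS = LF - duration = 13 - 6 = 7
Total float = LS - ES = 7 - 3 = 4

4


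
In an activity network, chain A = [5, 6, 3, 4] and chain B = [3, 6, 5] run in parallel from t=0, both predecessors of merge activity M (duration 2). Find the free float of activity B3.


ES(B3) = sum of predecessors on chain B = 9
EF(B3) = ES + duration = 9 + 5 = 14
Successor of B3 is M. ES(M) = max(sum(A), sum(B)) = max(18, 14) = 18
Free float = ES(successor) - EF(current) = 18 - 14 = 4

4


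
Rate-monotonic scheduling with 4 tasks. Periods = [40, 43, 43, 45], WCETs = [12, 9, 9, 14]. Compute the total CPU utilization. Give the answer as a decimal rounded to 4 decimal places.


Compute individual utilizations (exact fractions):
  Task 1: C/T = 12/40 = 3/10 (approx. 0.3)
  Task 2: C/T = 9/43 (approx. 0.2093)
  Task 3: C/T = 9/43 (approx. 0.2093)
  Task 4: C/T = 14/45 (approx. 0.3111)
Total utilization U = 3/10 + 9/43 + 9/43 + 14/45 = 797/774
Rounded to 4 decimal places: U = 1.0297
RM (Liu & Layland) bound for 4 tasks = 0.756828; compare with U = 797/774 (approx. 1.029716)
U > 1, so the task set is not schedulable (processor overloaded).

1.0297


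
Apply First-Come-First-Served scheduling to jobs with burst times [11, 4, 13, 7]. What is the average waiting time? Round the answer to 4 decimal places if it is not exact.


FCFS order (as given): [11, 4, 13, 7]
Waiting times:
  Job 1: wait = 0
  Job 2: wait = 11
  Job 3: wait = 15
  Job 4: wait = 28
Sum of waiting times = 54
Average waiting time = 54/4 = 13.5

13.5


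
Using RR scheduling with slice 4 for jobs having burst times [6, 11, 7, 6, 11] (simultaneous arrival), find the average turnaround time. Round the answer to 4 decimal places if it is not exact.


Time quantum = 4
Execution trace:
  J1 runs 4 units, time = 4
  J2 runs 4 units, time = 8
  J3 runs 4 units, time = 12
  J4 runs 4 units, time = 16
  J5 runs 4 units, time = 20
  J1 runs 2 units, time = 22
  J2 runs 4 units, time = 26
  J3 runs 3 units, time = 29
  J4 runs 2 units, time = 31
  J5 runs 4 units, time = 35
  J2 runs 3 units, time = 38
  J5 runs 3 units, time = 41
Finish times: [22, 38, 29, 31, 41]
Average turnaround = 161/5 = 32.2

32.2


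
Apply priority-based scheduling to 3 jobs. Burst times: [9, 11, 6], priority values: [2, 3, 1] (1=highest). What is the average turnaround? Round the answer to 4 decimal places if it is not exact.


Sort by priority (ascending = highest first):
Order: [(1, 6), (2, 9), (3, 11)]
Completion times:
  Priority 1, burst=6, C=6
  Priority 2, burst=9, C=15
  Priority 3, burst=11, C=26
Average turnaround = 47/3 = 15.6667

15.6667


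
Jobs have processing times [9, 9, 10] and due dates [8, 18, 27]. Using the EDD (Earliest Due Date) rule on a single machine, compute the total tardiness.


Sort by due date (EDD order): [(9, 8), (9, 18), (10, 27)]
Compute completion times and tardiness:
  Job 1: p=9, d=8, C=9, tardiness=max(0,9-8)=1
  Job 2: p=9, d=18, C=18, tardiness=max(0,18-18)=0
  Job 3: p=10, d=27, C=28, tardiness=max(0,28-27)=1
Total tardiness = 2

2


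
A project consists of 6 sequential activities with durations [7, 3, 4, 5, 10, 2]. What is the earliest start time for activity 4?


Activity 4 starts after activities 1 through 3 complete.
Predecessor durations: [7, 3, 4]
ES = 7 + 3 + 4 = 14

14


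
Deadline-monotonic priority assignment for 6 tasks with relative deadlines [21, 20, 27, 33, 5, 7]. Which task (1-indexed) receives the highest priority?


Sort tasks by relative deadline (ascending):
  Task 5: deadline = 5
  Task 6: deadline = 7
  Task 2: deadline = 20
  Task 1: deadline = 21
  Task 3: deadline = 27
  Task 4: deadline = 33
Priority order (highest first): [5, 6, 2, 1, 3, 4]
Highest priority task = 5

5


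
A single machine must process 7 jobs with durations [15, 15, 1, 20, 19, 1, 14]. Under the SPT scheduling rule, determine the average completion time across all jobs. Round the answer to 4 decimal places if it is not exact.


Sort jobs by processing time (SPT order): [1, 1, 14, 15, 15, 19, 20]
Compute completion times sequentially:
  Job 1: processing = 1, completes at 1
  Job 2: processing = 1, completes at 2
  Job 3: processing = 14, completes at 16
  Job 4: processing = 15, completes at 31
  Job 5: processing = 15, completes at 46
  Job 6: processing = 19, completes at 65
  Job 7: processing = 20, completes at 85
Sum of completion times = 246
Average completion time = 246/7 = 35.1429

35.1429
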